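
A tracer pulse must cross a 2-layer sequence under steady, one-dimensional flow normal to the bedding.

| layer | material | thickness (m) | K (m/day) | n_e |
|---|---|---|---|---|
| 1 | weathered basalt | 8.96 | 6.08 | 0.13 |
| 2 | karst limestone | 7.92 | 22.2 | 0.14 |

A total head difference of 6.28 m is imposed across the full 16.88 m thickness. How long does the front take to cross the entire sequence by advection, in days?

0.663

With flow normal to the layers, continuity requires the same specific discharge q through every layer.
Σ(b_i/K_i) = 8.96/6.08 + 7.92/22.2 = 1.830 d.
q = Δh / Σ(b_i/K_i) = 6.28 / 1.830 = 3.431 m/day.
In each layer the seepage velocity is v_i = q/n_i, so the layer transit time is t_i = b_i·n_i / q:
  layer 1 (weathered basalt): t_1 = 8.96 × 0.13 / 3.431 = 0.3395 d
  layer 2 (karst limestone): t_2 = 7.92 × 0.14 / 3.431 = 0.3232 d
Total t = Σ t_i = 0.6627 days.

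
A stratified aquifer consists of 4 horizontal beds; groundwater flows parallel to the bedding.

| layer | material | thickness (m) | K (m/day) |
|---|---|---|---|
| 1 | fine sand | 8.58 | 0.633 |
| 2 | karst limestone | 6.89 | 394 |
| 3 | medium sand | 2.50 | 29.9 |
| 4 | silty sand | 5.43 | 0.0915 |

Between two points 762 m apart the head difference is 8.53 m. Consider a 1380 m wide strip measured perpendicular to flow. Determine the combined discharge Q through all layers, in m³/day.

43200

Flow is parallel to layering, so each bed carries its own Darcy discharge and the transmissivities add.
Σ(K_i·b_i) = 0.633×8.58 + 394×6.89 + 29.9×2.50 + 0.0915×5.43 = 2795 m²/day.
Hydraulic gradient i = Δh / L = 8.53 / 762 = 0.01119.
Q = Σ(K_i·b_i) · W · i = 2795 × 1380 × 0.01119 = 43182 m³/day.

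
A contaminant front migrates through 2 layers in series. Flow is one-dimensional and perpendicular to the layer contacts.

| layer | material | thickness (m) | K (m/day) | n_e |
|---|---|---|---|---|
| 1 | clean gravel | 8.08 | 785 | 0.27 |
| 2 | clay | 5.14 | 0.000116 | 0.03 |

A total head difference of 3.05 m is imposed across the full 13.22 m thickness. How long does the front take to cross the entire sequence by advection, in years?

With flow normal to the layers, continuity requires the same specific discharge q through every layer.
Σ(b_i/K_i) = 8.08/785 + 5.14/0.000116 = 44310 d.
q = Δh / Σ(b_i/K_i) = 3.05 / 44310 = 6.883e-05 m/day.
In each layer the seepage velocity is v_i = q/n_i, so the layer transit time is t_i = b_i·n_i / q:
  layer 1 (clean gravel): t_1 = 8.08 × 0.27 / 6.883e-05 = 31694 d
  layer 2 (clay): t_2 = 5.14 × 0.03 / 6.883e-05 = 2240 d
Total t = Σ t_i = 33934 days = 92.91 years.

92.9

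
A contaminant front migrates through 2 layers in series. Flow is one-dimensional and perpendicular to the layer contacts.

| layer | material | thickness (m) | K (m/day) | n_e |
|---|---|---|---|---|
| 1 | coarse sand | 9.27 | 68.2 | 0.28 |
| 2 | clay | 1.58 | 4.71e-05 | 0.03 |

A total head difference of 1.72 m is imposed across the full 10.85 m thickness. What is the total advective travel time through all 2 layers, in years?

141

With flow normal to the layers, continuity requires the same specific discharge q through every layer.
Σ(b_i/K_i) = 9.27/68.2 + 1.58/4.71e-05 = 33546 d.
q = Δh / Σ(b_i/K_i) = 1.72 / 33546 = 5.127e-05 m/day.
In each layer the seepage velocity is v_i = q/n_i, so the layer transit time is t_i = b_i·n_i / q:
  layer 1 (coarse sand): t_1 = 9.27 × 0.28 / 5.127e-05 = 50623 d
  layer 2 (clay): t_2 = 1.58 × 0.03 / 5.127e-05 = 924.5 d
Total t = Σ t_i = 51547 days = 141.1 years.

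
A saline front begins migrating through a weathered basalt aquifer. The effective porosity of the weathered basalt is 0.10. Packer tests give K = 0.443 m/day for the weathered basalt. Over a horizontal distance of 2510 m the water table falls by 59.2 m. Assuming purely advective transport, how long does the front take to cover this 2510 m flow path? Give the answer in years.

65.8

Hydraulic gradient i = Δh / L = 59.2 / 2510 = 0.02359.
Darcy flux q = K · i = 0.4430 × 0.02359 = 0.01045 m/day.
Seepage velocity v = q / n_e = 0.01045 / 0.10 = 0.1045 m/day.
Travel time t = L / v = 2510 / 0.1045 = 24023 days = 65.77 years.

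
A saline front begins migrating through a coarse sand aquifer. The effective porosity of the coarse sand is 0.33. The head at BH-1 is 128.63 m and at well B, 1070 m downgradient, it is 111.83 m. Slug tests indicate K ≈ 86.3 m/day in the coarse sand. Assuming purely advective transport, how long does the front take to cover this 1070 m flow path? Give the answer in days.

261

Hydraulic gradient i = (128.63 − 111.83) / 1070 = 16.8 / 1070 = 0.01570.
Darcy flux q = K · i = 86.30 × 0.01570 = 1.355 m/day.
Seepage velocity v = q / n_e = 1.355 / 0.33 = 4.106 m/day.
Travel time t = L / v = 1070 / 4.106 = 260.6 days.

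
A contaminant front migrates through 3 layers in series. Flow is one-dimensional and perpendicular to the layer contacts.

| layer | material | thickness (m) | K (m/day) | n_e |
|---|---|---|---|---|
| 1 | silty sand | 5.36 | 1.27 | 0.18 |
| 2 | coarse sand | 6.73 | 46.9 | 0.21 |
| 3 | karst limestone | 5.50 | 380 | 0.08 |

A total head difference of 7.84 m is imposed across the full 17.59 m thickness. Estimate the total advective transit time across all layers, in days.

1.57

With flow normal to the layers, continuity requires the same specific discharge q through every layer.
Σ(b_i/K_i) = 5.36/1.27 + 6.73/46.9 + 5.50/380 = 4.378 d.
q = Δh / Σ(b_i/K_i) = 7.84 / 4.378 = 1.791 m/day.
In each layer the seepage velocity is v_i = q/n_i, so the layer transit time is t_i = b_i·n_i / q:
  layer 1 (silty sand): t_1 = 5.36 × 0.18 / 1.791 = 0.5388 d
  layer 2 (coarse sand): t_2 = 6.73 × 0.21 / 1.791 = 0.7893 d
  layer 3 (karst limestone): t_3 = 5.50 × 0.08 / 1.791 = 0.2457 d
Total t = Σ t_i = 1.574 days.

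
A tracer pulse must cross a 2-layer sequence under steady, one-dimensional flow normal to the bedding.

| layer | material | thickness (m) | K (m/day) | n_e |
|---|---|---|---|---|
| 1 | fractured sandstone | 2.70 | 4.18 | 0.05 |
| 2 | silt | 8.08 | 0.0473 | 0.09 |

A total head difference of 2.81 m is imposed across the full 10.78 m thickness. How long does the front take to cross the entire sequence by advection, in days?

With flow normal to the layers, continuity requires the same specific discharge q through every layer.
Σ(b_i/K_i) = 2.70/4.18 + 8.08/0.0473 = 171.5 d.
q = Δh / Σ(b_i/K_i) = 2.81 / 171.5 = 0.01639 m/day.
In each layer the seepage velocity is v_i = q/n_i, so the layer transit time is t_i = b_i·n_i / q:
  layer 1 (fractured sandstone): t_1 = 2.70 × 0.05 / 0.01639 = 8.238 d
  layer 2 (silt): t_2 = 8.08 × 0.09 / 0.01639 = 44.37 d
Total t = Σ t_i = 52.61 days.

52.6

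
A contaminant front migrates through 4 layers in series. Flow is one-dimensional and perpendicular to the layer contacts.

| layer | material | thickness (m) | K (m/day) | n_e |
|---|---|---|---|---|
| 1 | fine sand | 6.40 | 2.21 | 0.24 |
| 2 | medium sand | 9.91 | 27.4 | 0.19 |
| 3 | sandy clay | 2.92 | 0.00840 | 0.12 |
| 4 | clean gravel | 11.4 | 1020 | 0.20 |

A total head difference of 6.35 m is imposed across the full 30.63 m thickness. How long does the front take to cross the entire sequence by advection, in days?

334

With flow normal to the layers, continuity requires the same specific discharge q through every layer.
Σ(b_i/K_i) = 6.40/2.21 + 9.91/27.4 + 2.92/0.00840 + 11.4/1020 = 350.9 d.
q = Δh / Σ(b_i/K_i) = 6.35 / 350.9 = 0.01810 m/day.
In each layer the seepage velocity is v_i = q/n_i, so the layer transit time is t_i = b_i·n_i / q:
  layer 1 (fine sand): t_1 = 6.40 × 0.24 / 0.01810 = 84.88 d
  layer 2 (medium sand): t_2 = 9.91 × 0.19 / 0.01810 = 104.0 d
  layer 3 (sandy clay): t_3 = 2.92 × 0.12 / 0.01810 = 19.36 d
  layer 4 (clean gravel): t_4 = 11.4 × 0.20 / 0.01810 = 126.0 d
Total t = Σ t_i = 334.3 days.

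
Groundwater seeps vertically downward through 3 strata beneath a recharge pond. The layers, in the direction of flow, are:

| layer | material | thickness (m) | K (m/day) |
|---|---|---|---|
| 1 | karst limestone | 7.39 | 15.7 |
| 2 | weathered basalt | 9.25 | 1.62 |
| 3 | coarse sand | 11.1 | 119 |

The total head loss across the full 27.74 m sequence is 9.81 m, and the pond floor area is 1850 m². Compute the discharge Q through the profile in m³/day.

Flow is perpendicular to layering, so the layers act in series and the equivalent K is the thickness-weighted harmonic mean.
Total thickness L = 7.39 + 9.25 + 11.1 = 27.74 m.
Σ(b_i/K_i) = 7.39/15.7 + 9.25/1.62 + 11.1/119 = 6.274 d.
K_eq = L / Σ(b_i/K_i) = 27.74 / 6.274 = 4.422 m/day.
Q = K_eq · A · (Δh/L) = 4.422 × 1850 × (9.81/27.74) = 2893 m³/day.

2890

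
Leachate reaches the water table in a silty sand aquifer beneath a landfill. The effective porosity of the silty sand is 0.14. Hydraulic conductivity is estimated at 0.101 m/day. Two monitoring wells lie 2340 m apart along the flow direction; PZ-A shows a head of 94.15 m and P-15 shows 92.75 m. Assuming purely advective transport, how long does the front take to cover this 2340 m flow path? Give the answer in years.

Hydraulic gradient i = (94.15 − 92.75) / 2340 = 1.4 / 2340 = 0.0005983.
Darcy flux q = K · i = 0.1010 × 0.0005983 = 6.043e-05 m/day.
Seepage velocity v = q / n_e = 6.043e-05 / 0.14 = 0.0004316 m/day.
Travel time t = L / v = 2340 / 0.0004316 = 5.421e+06 days = 14843 years.

14800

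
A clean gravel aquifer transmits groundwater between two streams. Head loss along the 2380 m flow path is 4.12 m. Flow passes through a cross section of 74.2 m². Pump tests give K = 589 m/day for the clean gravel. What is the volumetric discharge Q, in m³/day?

75.7

Hydraulic gradient i = Δh / L = 4.12 / 2380 = 0.001731.
Darcy's law: Q = K · A · i = 589.0 × 74.20 × 0.001731 = 75.66 m³/day.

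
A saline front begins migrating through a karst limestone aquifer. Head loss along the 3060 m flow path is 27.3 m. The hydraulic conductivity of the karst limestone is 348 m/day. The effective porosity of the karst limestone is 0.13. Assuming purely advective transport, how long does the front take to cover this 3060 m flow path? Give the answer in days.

Hydraulic gradient i = Δh / L = 27.3 / 3060 = 0.008922.
Darcy flux q = K · i = 348.0 × 0.008922 = 3.105 m/day.
Seepage velocity v = q / n_e = 3.105 / 0.13 = 23.88 m/day.
Travel time t = L / v = 3060 / 23.88 = 128.1 days.

128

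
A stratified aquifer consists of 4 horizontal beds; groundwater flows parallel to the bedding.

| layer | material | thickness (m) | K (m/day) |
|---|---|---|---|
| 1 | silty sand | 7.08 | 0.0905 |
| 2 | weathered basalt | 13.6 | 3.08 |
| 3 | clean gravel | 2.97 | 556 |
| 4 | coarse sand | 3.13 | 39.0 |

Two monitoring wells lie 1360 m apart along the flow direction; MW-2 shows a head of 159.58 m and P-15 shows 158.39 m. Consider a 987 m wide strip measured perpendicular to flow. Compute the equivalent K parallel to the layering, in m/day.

Flow is parallel to layering, so each bed carries its own Darcy discharge and the transmissivities add.
Σ(K_i·b_i) = 0.0905×7.08 + 3.08×13.6 + 556×2.97 + 39.0×3.13 = 1816 m²/day.
Total thickness b = 26.78 m, so K_eq = Σ(K_i·b_i)/b = 67.81 m/day.

67.8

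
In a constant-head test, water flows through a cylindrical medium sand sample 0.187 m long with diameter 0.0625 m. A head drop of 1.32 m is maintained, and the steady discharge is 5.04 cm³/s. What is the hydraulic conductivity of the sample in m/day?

Cross-sectional area A = π·(d/2)² = π × (0.0625/2)² = 0.003068 m².
Convert discharge: 5.04 cm³/s = 5.040e-06 m³/s.
Darcy's law rearranged: K = Q·L / (A·Δh) = 5.040e-06 × 0.187 / (0.003068 × 1.32) = 0.0002327 m/s = 20.11 m/day.

20.1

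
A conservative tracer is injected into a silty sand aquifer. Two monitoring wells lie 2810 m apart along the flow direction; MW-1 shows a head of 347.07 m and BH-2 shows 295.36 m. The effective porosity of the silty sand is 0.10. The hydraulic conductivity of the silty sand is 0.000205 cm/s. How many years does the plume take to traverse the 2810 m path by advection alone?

Convert K: 0.000205 cm/s × 864 = 0.1771 m/day.
Hydraulic gradient i = (347.07 − 295.36) / 2810 = 51.71 / 2810 = 0.01840.
Darcy flux q = K · i = 0.1771 × 0.01840 = 0.003259 m/day.
Seepage velocity v = q / n_e = 0.003259 / 0.10 = 0.03259 m/day.
Travel time t = L / v = 2810 / 0.03259 = 86213 days = 236.0 years.

236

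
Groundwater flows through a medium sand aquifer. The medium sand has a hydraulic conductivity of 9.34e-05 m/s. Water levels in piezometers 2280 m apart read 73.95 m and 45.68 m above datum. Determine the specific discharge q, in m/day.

0.100

Convert K: 9.34e-05 m/s × 86400 = 8.070 m/day.
Hydraulic gradient i = (73.95 − 45.68) / 2280 = 28.27 / 2280 = 0.01240.
Specific discharge q = K · i = 8.070 × 0.01240 = 0.1001 m/day.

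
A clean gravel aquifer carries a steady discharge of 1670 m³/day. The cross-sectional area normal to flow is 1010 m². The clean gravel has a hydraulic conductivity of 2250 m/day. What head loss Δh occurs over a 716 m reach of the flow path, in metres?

From Q = K·A·i, i = Q / (K·A) = 1670 / (2250 × 1010) = 0.0007349.
Head loss Δh = i · L = 0.0007349 × 716 = 0.5262 m.

0.526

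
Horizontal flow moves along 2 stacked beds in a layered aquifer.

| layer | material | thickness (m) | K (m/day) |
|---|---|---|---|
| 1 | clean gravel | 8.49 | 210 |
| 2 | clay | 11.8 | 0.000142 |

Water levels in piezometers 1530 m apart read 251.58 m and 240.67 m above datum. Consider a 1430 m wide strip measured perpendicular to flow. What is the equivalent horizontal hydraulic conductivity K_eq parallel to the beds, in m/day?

87.9

Flow is parallel to layering, so each bed carries its own Darcy discharge and the transmissivities add.
Σ(K_i·b_i) = 210×8.49 + 0.000142×11.8 = 1783 m²/day.
Total thickness b = 20.29 m, so K_eq = Σ(K_i·b_i)/b = 87.87 m/day.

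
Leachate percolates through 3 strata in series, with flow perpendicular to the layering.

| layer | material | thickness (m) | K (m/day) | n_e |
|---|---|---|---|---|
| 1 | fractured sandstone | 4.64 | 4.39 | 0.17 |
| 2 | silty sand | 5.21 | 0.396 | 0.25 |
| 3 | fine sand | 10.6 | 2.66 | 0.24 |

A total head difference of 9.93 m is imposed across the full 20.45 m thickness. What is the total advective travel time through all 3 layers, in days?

With flow normal to the layers, continuity requires the same specific discharge q through every layer.
Σ(b_i/K_i) = 4.64/4.39 + 5.21/0.396 + 10.6/2.66 = 18.20 d.
q = Δh / Σ(b_i/K_i) = 9.93 / 18.20 = 0.5457 m/day.
In each layer the seepage velocity is v_i = q/n_i, so the layer transit time is t_i = b_i·n_i / q:
  layer 1 (fractured sandstone): t_1 = 4.64 × 0.17 / 0.5457 = 1.446 d
  layer 2 (silty sand): t_2 = 5.21 × 0.25 / 0.5457 = 2.387 d
  layer 3 (fine sand): t_3 = 10.6 × 0.24 / 0.5457 = 4.662 d
Total t = Σ t_i = 8.495 days.

8.50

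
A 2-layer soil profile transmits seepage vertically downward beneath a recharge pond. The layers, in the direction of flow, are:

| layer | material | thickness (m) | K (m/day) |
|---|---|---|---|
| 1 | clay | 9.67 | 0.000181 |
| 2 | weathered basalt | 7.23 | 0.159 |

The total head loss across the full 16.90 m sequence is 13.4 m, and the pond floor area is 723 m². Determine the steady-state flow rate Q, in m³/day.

Flow is perpendicular to layering, so the layers act in series and the equivalent K is the thickness-weighted harmonic mean.
Total thickness L = 9.67 + 7.23 = 16.90 m.
Σ(b_i/K_i) = 9.67/0.000181 + 7.23/0.159 = 53471 d.
K_eq = L / Σ(b_i/K_i) = 16.90 / 53471 = 0.0003161 m/day.
Q = K_eq · A · (Δh/L) = 0.0003161 × 723 × (13.4/16.90) = 0.1812 m³/day.

0.181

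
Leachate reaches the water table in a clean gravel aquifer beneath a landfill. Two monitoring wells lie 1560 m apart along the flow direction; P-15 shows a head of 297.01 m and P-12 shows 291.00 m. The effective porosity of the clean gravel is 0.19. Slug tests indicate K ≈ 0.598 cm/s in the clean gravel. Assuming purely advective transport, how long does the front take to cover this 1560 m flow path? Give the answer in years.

Convert K: 0.598 cm/s × 864 = 516.7 m/day.
Hydraulic gradient i = (297.01 − 291.00) / 1560 = 6.01 / 1560 = 0.003853.
Darcy flux q = K · i = 516.7 × 0.003853 = 1.991 m/day.
Seepage velocity v = q / n_e = 1.991 / 0.19 = 10.48 m/day.
Travel time t = L / v = 1560 / 10.48 = 148.9 days = 0.4077 years.

0.408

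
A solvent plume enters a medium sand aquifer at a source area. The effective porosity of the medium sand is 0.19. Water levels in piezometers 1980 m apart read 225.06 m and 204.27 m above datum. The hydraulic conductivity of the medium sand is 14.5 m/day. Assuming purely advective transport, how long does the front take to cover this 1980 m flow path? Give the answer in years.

6.77

Hydraulic gradient i = (225.06 − 204.27) / 1980 = 20.79 / 1980 = 0.01050.
Darcy flux q = K · i = 14.50 × 0.01050 = 0.1522 m/day.
Seepage velocity v = q / n_e = 0.1522 / 0.19 = 0.8013 m/day.
Travel time t = L / v = 1980 / 0.8013 = 2471 days = 6.765 years.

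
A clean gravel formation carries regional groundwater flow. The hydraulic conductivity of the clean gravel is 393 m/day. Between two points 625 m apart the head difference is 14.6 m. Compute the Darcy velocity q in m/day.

9.18

Hydraulic gradient i = Δh / L = 14.6 / 625 = 0.02336.
Specific discharge q = K · i = 393.0 × 0.02336 = 9.180 m/day.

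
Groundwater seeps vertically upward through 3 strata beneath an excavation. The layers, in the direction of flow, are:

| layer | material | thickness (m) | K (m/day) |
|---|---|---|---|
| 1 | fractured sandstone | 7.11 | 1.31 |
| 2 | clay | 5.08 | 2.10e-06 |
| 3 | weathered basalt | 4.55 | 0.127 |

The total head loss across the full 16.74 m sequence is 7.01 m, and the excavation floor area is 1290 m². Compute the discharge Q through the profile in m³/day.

0.00374

Flow is perpendicular to layering, so the layers act in series and the equivalent K is the thickness-weighted harmonic mean.
Total thickness L = 7.11 + 5.08 + 4.55 = 16.74 m.
Σ(b_i/K_i) = 7.11/1.31 + 5.08/2.10e-06 + 4.55/0.127 = 2.419e+06 d.
K_eq = L / Σ(b_i/K_i) = 16.74 / 2.419e+06 = 6.920e-06 m/day.
Q = K_eq · A · (Δh/L) = 6.920e-06 × 1290 × (7.01/16.74) = 0.003738 m³/day.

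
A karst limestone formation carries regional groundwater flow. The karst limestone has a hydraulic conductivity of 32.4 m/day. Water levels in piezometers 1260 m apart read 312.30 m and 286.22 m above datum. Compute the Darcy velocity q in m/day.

0.671

Hydraulic gradient i = (312.30 − 286.22) / 1260 = 26.08 / 1260 = 0.02070.
Specific discharge q = K · i = 32.40 × 0.02070 = 0.6706 m/day.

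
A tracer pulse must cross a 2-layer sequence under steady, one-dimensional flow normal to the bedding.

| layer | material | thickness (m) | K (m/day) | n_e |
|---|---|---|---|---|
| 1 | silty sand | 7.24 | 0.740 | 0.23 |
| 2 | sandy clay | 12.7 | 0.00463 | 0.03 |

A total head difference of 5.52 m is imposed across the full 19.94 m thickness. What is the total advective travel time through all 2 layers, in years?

2.79

With flow normal to the layers, continuity requires the same specific discharge q through every layer.
Σ(b_i/K_i) = 7.24/0.740 + 12.7/0.00463 = 2753 d.
q = Δh / Σ(b_i/K_i) = 5.52 / 2753 = 0.002005 m/day.
In each layer the seepage velocity is v_i = q/n_i, so the layer transit time is t_i = b_i·n_i / q:
  layer 1 (silty sand): t_1 = 7.24 × 0.23 / 0.002005 = 830.4 d
  layer 2 (sandy clay): t_2 = 12.7 × 0.03 / 0.002005 = 190.0 d
Total t = Σ t_i = 1020 days = 2.794 years.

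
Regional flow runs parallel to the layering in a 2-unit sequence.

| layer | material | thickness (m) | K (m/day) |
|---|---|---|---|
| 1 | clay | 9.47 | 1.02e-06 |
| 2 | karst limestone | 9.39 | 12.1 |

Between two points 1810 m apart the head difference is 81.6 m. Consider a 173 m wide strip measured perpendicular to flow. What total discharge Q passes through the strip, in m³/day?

886

Flow is parallel to layering, so each bed carries its own Darcy discharge and the transmissivities add.
Σ(K_i·b_i) = 1.02e-06×9.47 + 12.1×9.39 = 113.6 m²/day.
Hydraulic gradient i = Δh / L = 81.6 / 1810 = 0.04508.
Q = Σ(K_i·b_i) · W · i = 113.6 × 173 × 0.04508 = 886.2 m³/day.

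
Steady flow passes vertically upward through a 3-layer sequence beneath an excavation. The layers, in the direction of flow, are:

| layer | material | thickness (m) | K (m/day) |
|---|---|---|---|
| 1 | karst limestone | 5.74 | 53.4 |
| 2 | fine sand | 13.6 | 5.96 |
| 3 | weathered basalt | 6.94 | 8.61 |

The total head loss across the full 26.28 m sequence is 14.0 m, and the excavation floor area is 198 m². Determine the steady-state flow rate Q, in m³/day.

Flow is perpendicular to layering, so the layers act in series and the equivalent K is the thickness-weighted harmonic mean.
Total thickness L = 5.74 + 13.6 + 6.94 = 26.28 m.
Σ(b_i/K_i) = 5.74/53.4 + 13.6/5.96 + 6.94/8.61 = 3.195 d.
K_eq = L / Σ(b_i/K_i) = 26.28 / 3.195 = 8.224 m/day.
Q = K_eq · A · (Δh/L) = 8.224 × 198 × (14.0/26.28) = 867.5 m³/day.

867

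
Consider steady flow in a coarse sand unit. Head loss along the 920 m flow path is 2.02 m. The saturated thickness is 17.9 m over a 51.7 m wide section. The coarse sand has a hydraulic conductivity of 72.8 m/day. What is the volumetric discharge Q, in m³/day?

Cross-sectional area A = 51.7 × 17.9 = 925.4 m².
Hydraulic gradient i = Δh / L = 2.02 / 920 = 0.002196.
Darcy's law: Q = K · A · i = 72.80 × 925.4 × 0.002196 = 147.9 m³/day.

148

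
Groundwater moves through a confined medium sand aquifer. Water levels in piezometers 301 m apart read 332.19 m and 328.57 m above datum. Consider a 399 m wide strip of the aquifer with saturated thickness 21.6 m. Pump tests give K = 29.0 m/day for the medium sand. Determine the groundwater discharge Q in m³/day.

Cross-sectional area A = 399 × 21.6 = 8618 m².
Hydraulic gradient i = (332.19 − 328.57) / 301 = 3.62 / 301 = 0.01203.
Darcy's law: Q = K · A · i = 29.00 × 8618 × 0.01203 = 3006 m³/day.

3010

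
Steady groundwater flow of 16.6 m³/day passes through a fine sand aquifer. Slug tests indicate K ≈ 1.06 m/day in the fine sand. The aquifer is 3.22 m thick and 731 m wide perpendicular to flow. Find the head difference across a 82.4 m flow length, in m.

0.548

Cross-sectional area A = 731 × 3.22 = 2354 m².
From Q = K·A·i, i = Q / (K·A) = 16.6 / (1.060 × 2354) = 0.006653.
Head loss Δh = i · L = 0.006653 × 82.4 = 0.5482 m.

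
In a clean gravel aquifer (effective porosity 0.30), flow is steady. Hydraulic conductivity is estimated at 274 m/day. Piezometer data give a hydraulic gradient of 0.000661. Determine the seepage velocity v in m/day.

Hydraulic gradient i = 0.000661.
Darcy flux q = K · i = 274.0 × 0.0006610 = 0.1811 m/day.
Seepage velocity v = q / n_e = 0.1811 / 0.30 = 0.6037 m/day.

0.604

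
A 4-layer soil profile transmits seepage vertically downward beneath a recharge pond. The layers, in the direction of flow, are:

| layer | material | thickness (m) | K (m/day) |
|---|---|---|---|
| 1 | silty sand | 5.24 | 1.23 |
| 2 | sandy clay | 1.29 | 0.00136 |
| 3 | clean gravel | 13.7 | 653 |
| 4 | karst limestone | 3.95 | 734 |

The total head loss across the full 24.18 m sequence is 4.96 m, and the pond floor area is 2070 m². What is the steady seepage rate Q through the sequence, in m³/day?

10.8

Flow is perpendicular to layering, so the layers act in series and the equivalent K is the thickness-weighted harmonic mean.
Total thickness L = 5.24 + 1.29 + 13.7 + 3.95 = 24.18 m.
Σ(b_i/K_i) = 5.24/1.23 + 1.29/0.00136 + 13.7/653 + 3.95/734 = 952.8 d.
K_eq = L / Σ(b_i/K_i) = 24.18 / 952.8 = 0.02538 m/day.
Q = K_eq · A · (Δh/L) = 0.02538 × 2070 × (4.96/24.18) = 10.78 m³/day.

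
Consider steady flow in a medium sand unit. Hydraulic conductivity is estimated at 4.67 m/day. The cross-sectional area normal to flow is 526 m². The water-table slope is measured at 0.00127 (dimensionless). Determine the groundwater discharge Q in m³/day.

Hydraulic gradient i = 0.00127.
Darcy's law: Q = K · A · i = 4.670 × 526.0 × 0.001270 = 3.120 m³/day.

3.12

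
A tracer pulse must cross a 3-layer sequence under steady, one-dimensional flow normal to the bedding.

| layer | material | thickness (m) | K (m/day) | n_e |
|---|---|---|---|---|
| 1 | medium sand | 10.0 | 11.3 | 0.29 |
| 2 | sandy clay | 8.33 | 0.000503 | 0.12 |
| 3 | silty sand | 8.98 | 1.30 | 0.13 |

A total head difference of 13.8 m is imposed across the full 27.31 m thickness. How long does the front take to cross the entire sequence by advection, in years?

With flow normal to the layers, continuity requires the same specific discharge q through every layer.
Σ(b_i/K_i) = 10.0/11.3 + 8.33/0.000503 + 8.98/1.30 = 16568 d.
q = Δh / Σ(b_i/K_i) = 13.8 / 16568 = 0.0008329 m/day.
In each layer the seepage velocity is v_i = q/n_i, so the layer transit time is t_i = b_i·n_i / q:
  layer 1 (medium sand): t_1 = 10.0 × 0.29 / 0.0008329 = 3482 d
  layer 2 (sandy clay): t_2 = 8.33 × 0.12 / 0.0008329 = 1200 d
  layer 3 (silty sand): t_3 = 8.98 × 0.13 / 0.0008329 = 1402 d
Total t = Σ t_i = 6083 days = 16.66 years.

16.7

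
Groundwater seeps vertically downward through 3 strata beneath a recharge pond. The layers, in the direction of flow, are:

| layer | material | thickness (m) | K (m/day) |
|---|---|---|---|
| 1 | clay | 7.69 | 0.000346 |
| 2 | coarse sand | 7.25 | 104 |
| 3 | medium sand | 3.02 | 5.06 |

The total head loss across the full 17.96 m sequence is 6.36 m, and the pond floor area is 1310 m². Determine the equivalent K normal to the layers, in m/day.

0.000808

Flow is perpendicular to layering, so the layers act in series and the equivalent K is the thickness-weighted harmonic mean.
Total thickness L = 7.69 + 7.25 + 3.02 = 17.96 m.
Σ(b_i/K_i) = 7.69/0.000346 + 7.25/104 + 3.02/5.06 = 22226 d.
K_eq = L / Σ(b_i/K_i) = 17.96 / 22226 = 0.0008081 m/day.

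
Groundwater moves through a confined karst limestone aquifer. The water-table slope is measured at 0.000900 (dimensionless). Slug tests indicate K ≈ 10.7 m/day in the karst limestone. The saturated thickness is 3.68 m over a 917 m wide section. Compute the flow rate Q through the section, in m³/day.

Cross-sectional area A = 917 × 3.68 = 3375 m².
Hydraulic gradient i = 0.000900.
Darcy's law: Q = K · A · i = 10.70 × 3375 × 0.0009000 = 32.50 m³/day.

32.5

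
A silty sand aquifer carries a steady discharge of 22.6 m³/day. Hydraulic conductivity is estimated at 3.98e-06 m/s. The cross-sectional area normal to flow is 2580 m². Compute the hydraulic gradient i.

0.0255

Convert K: 3.98e-06 m/s × 86400 = 0.3439 m/day.
From Q = K·A·i, i = Q / (K·A) = 22.6 / (0.3439 × 2580) = 0.02547.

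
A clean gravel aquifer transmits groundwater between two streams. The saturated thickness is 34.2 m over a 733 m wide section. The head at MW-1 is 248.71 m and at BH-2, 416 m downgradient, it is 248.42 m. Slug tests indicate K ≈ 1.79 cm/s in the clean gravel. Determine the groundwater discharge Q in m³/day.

Convert K: 1.79 cm/s × 864 = 1547 m/day.
Cross-sectional area A = 733 × 34.2 = 25069 m².
Hydraulic gradient i = (248.71 − 248.42) / 416 = 0.29 / 416 = 0.0006971.
Darcy's law: Q = K · A · i = 1547 × 25069 × 0.0006971 = 27027 m³/day.

27000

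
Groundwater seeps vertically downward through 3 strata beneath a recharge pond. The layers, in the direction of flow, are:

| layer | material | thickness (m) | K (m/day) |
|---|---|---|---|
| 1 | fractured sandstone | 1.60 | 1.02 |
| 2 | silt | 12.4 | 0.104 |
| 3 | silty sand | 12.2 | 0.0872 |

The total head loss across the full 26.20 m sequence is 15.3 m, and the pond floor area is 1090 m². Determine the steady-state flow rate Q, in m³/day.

Flow is perpendicular to layering, so the layers act in series and the equivalent K is the thickness-weighted harmonic mean.
Total thickness L = 1.60 + 12.4 + 12.2 = 26.20 m.
Σ(b_i/K_i) = 1.60/1.02 + 12.4/0.104 + 12.2/0.0872 = 260.7 d.
K_eq = L / Σ(b_i/K_i) = 26.20 / 260.7 = 0.1005 m/day.
Q = K_eq · A · (Δh/L) = 0.1005 × 1090 × (15.3/26.20) = 63.97 m³/day.

64.0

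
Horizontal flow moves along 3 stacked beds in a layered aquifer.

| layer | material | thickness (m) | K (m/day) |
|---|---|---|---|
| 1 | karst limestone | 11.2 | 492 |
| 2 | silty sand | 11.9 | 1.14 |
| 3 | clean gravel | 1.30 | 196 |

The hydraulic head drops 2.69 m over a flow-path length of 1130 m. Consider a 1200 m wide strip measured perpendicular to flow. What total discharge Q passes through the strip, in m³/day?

Flow is parallel to layering, so each bed carries its own Darcy discharge and the transmissivities add.
Σ(K_i·b_i) = 492×11.2 + 1.14×11.9 + 196×1.30 = 5779 m²/day.
Hydraulic gradient i = Δh / L = 2.69 / 1130 = 0.002381.
Q = Σ(K_i·b_i) · W · i = 5779 × 1200 × 0.002381 = 16508 m³/day.

16500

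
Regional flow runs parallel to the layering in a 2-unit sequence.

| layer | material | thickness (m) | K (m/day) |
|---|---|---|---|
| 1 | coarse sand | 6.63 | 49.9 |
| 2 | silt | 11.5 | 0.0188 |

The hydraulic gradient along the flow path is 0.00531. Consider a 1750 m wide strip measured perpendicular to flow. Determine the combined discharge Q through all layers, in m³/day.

3080

Flow is parallel to layering, so each bed carries its own Darcy discharge and the transmissivities add.
Σ(K_i·b_i) = 49.9×6.63 + 0.0188×11.5 = 331.1 m²/day.
Hydraulic gradient i = 0.00531.
Q = Σ(K_i·b_i) · W · i = 331.1 × 1750 × 0.005310 = 3076 m³/day.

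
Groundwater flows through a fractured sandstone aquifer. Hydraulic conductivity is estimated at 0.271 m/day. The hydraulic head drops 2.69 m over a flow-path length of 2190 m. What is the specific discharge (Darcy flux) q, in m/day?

0.000333

Hydraulic gradient i = Δh / L = 2.69 / 2190 = 0.001228.
Specific discharge q = K · i = 0.2710 × 0.001228 = 0.0003329 m/day.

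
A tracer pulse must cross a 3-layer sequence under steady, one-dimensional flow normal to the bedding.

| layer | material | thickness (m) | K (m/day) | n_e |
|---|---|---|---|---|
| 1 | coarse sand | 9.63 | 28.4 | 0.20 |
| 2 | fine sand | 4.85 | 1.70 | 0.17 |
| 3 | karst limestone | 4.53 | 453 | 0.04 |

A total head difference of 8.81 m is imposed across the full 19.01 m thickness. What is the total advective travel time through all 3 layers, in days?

With flow normal to the layers, continuity requires the same specific discharge q through every layer.
Σ(b_i/K_i) = 9.63/28.4 + 4.85/1.70 + 4.53/453 = 3.202 d.
q = Δh / Σ(b_i/K_i) = 8.81 / 3.202 = 2.751 m/day.
In each layer the seepage velocity is v_i = q/n_i, so the layer transit time is t_i = b_i·n_i / q:
  layer 1 (coarse sand): t_1 = 9.63 × 0.20 / 2.751 = 0.7000 d
  layer 2 (fine sand): t_2 = 4.85 × 0.17 / 2.751 = 0.2997 d
  layer 3 (karst limestone): t_3 = 4.53 × 0.04 / 2.751 = 0.06586 d
Total t = Σ t_i = 1.066 days.

1.07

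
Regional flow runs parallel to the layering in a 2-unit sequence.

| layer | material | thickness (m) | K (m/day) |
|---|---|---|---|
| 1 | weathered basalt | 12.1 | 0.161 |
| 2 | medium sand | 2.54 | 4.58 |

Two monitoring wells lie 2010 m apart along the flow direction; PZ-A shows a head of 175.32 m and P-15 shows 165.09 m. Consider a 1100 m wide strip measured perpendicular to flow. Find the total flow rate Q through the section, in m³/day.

Flow is parallel to layering, so each bed carries its own Darcy discharge and the transmissivities add.
Σ(K_i·b_i) = 0.161×12.1 + 4.58×2.54 = 13.58 m²/day.
Hydraulic gradient i = (175.32 − 165.09) / 2010 = 10.23 / 2010 = 0.005090.
Q = Σ(K_i·b_i) · W · i = 13.58 × 1100 × 0.005090 = 76.04 m³/day.

76.0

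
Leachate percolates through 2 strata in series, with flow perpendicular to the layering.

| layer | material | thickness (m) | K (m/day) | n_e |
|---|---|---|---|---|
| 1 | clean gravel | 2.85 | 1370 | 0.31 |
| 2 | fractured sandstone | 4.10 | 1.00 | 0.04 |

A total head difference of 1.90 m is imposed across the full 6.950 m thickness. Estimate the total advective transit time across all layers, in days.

2.26

With flow normal to the layers, continuity requires the same specific discharge q through every layer.
Σ(b_i/K_i) = 2.85/1370 + 4.10/1.00 = 4.102 d.
q = Δh / Σ(b_i/K_i) = 1.90 / 4.102 = 0.4632 m/day.
In each layer the seepage velocity is v_i = q/n_i, so the layer transit time is t_i = b_i·n_i / q:
  layer 1 (clean gravel): t_1 = 2.85 × 0.31 / 0.4632 = 1.907 d
  layer 2 (fractured sandstone): t_2 = 4.10 × 0.04 / 0.4632 = 0.3541 d
Total t = Σ t_i = 2.262 days.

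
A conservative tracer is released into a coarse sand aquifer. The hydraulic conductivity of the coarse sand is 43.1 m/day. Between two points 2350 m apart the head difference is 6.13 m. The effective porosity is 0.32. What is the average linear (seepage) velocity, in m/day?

0.351

Hydraulic gradient i = Δh / L = 6.13 / 2350 = 0.002609.
Darcy flux q = K · i = 43.10 × 0.002609 = 0.1124 m/day.
Seepage velocity v = q / n_e = 0.1124 / 0.32 = 0.3513 m/day.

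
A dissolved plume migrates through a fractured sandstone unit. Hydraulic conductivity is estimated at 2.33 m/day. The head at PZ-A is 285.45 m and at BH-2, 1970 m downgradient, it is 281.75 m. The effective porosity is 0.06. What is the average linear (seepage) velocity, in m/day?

0.0729

Hydraulic gradient i = (285.45 − 281.75) / 1970 = 3.7 / 1970 = 0.001878.
Darcy flux q = K · i = 2.330 × 0.001878 = 0.004376 m/day.
Seepage velocity v = q / n_e = 0.004376 / 0.06 = 0.07294 m/day.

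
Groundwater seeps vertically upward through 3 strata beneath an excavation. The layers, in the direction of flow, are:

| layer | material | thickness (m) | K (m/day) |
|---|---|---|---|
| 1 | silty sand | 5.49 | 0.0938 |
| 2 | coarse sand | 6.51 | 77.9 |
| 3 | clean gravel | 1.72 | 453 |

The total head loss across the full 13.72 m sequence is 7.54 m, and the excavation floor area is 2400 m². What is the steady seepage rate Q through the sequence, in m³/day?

Flow is perpendicular to layering, so the layers act in series and the equivalent K is the thickness-weighted harmonic mean.
Total thickness L = 5.49 + 6.51 + 1.72 = 13.72 m.
Σ(b_i/K_i) = 5.49/0.0938 + 6.51/77.9 + 1.72/453 = 58.62 d.
K_eq = L / Σ(b_i/K_i) = 13.72 / 58.62 = 0.2341 m/day.
Q = K_eq · A · (Δh/L) = 0.2341 × 2400 × (7.54/13.72) = 308.7 m³/day.

309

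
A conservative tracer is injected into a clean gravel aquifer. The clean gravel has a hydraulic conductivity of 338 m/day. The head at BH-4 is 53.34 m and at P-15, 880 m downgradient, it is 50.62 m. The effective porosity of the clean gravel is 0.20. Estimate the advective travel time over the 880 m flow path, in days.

168

Hydraulic gradient i = (53.34 − 50.62) / 880 = 2.72 / 880 = 0.003091.
Darcy flux q = K · i = 338.0 × 0.003091 = 1.045 m/day.
Seepage velocity v = q / n_e = 1.045 / 0.20 = 5.224 m/day.
Travel time t = L / v = 880 / 5.224 = 168.5 days.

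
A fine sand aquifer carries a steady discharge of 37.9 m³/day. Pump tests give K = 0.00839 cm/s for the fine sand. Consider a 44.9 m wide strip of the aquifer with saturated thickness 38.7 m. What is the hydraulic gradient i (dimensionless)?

0.00301

Convert K: 0.00839 cm/s × 864 = 7.249 m/day.
Cross-sectional area A = 44.9 × 38.7 = 1738 m².
From Q = K·A·i, i = Q / (K·A) = 37.9 / (7.249 × 1738) = 0.003009.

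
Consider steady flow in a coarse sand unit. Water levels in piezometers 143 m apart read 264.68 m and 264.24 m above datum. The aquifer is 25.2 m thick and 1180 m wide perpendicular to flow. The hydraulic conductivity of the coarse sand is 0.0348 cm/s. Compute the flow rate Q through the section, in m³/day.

Convert K: 0.0348 cm/s × 864 = 30.07 m/day.
Cross-sectional area A = 1180 × 25.2 = 29736 m².
Hydraulic gradient i = (264.68 − 264.24) / 143 = 0.44 / 143 = 0.003077.
Darcy's law: Q = K · A · i = 30.07 × 29736 × 0.003077 = 2751 m³/day.

2750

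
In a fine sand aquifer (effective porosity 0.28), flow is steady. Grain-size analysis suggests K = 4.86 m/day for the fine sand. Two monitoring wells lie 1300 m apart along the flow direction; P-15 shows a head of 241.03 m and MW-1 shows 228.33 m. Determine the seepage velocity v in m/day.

Hydraulic gradient i = (241.03 − 228.33) / 1300 = 12.7 / 1300 = 0.009769.
Darcy flux q = K · i = 4.860 × 0.009769 = 0.04748 m/day.
Seepage velocity v = q / n_e = 0.04748 / 0.28 = 0.1696 m/day.

0.170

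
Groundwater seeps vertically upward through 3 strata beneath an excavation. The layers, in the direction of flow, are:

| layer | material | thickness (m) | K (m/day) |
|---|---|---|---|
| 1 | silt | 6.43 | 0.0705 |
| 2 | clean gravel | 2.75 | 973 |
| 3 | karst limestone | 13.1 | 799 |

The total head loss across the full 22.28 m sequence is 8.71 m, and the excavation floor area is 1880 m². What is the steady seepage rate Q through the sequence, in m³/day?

179

Flow is perpendicular to layering, so the layers act in series and the equivalent K is the thickness-weighted harmonic mean.
Total thickness L = 6.43 + 2.75 + 13.1 = 22.28 m.
Σ(b_i/K_i) = 6.43/0.0705 + 2.75/973 + 13.1/799 = 91.22 d.
K_eq = L / Σ(b_i/K_i) = 22.28 / 91.22 = 0.2442 m/day.
Q = K_eq · A · (Δh/L) = 0.2442 × 1880 × (8.71/22.28) = 179.5 m³/day.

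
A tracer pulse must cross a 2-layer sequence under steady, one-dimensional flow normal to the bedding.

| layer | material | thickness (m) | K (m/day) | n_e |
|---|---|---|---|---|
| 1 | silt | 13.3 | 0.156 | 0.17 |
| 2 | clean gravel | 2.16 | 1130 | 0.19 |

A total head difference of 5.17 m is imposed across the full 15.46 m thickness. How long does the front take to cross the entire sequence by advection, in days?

44.1

With flow normal to the layers, continuity requires the same specific discharge q through every layer.
Σ(b_i/K_i) = 13.3/0.156 + 2.16/1130 = 85.26 d.
q = Δh / Σ(b_i/K_i) = 5.17 / 85.26 = 0.06064 m/day.
In each layer the seepage velocity is v_i = q/n_i, so the layer transit time is t_i = b_i·n_i / q:
  layer 1 (silt): t_1 = 13.3 × 0.17 / 0.06064 = 37.29 d
  layer 2 (clean gravel): t_2 = 2.16 × 0.19 / 0.06064 = 6.768 d
Total t = Σ t_i = 44.05 days.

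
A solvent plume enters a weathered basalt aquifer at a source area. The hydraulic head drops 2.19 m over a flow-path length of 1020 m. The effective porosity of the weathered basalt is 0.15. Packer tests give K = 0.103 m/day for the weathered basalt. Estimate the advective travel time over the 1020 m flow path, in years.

1890

Hydraulic gradient i = Δh / L = 2.19 / 1020 = 0.002147.
Darcy flux q = K · i = 0.1030 × 0.002147 = 0.0002211 m/day.
Seepage velocity v = q / n_e = 0.0002211 / 0.15 = 0.001474 m/day.
Travel time t = L / v = 1020 / 0.001474 = 6.918e+05 days = 1894 years.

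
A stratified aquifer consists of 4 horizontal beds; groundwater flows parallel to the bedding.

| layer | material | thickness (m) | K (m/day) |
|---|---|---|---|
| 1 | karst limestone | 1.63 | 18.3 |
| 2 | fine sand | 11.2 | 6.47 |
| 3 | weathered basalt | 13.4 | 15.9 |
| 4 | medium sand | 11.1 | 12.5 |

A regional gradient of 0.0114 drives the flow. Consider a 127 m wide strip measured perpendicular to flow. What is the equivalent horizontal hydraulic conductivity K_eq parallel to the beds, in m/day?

12.2

Flow is parallel to layering, so each bed carries its own Darcy discharge and the transmissivities add.
Σ(K_i·b_i) = 18.3×1.63 + 6.47×11.2 + 15.9×13.4 + 12.5×11.1 = 454.1 m²/day.
Total thickness b = 37.33 m, so K_eq = Σ(K_i·b_i)/b = 12.16 m/day.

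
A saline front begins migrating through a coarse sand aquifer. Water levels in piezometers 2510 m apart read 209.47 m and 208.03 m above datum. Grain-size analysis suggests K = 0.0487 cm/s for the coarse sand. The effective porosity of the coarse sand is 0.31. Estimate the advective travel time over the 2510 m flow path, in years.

88.2

Convert K: 0.0487 cm/s × 864 = 42.08 m/day.
Hydraulic gradient i = (209.47 − 208.03) / 2510 = 1.44 / 2510 = 0.0005737.
Darcy flux q = K · i = 42.08 × 0.0005737 = 0.02414 m/day.
Seepage velocity v = q / n_e = 0.02414 / 0.31 = 0.07787 m/day.
Travel time t = L / v = 2510 / 0.07787 = 32233 days = 88.25 years.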